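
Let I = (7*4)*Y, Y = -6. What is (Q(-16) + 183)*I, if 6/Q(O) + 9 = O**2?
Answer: -7594776/247 ≈ -30748.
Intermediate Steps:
I = -168 (I = (7*4)*(-6) = 28*(-6) = -168)
Q(O) = 6/(-9 + O**2)
(Q(-16) + 183)*I = (6/(-9 + (-16)**2) + 183)*(-168) = (6/(-9 + 256) + 183)*(-168) = (6/247 + 183)*(-168) = (45207/247)*(-168) = -7594776/247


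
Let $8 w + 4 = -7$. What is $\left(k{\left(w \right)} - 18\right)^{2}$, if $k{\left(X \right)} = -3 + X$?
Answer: $\frac{32041}{64} \approx 500.64$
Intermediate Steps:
$w = - \frac{11}{8}$ ($w = - \frac{1}{2} + \frac{1}{8} \left(-7\right) = - \frac{1}{2} - \frac{7}{8} = - \frac{11}{8} \approx -1.375$)
$\left(k{\left(w \right)} - 18\right)^{2} = \left(\left(-3 - \frac{11}{8}\right) - 18\right)^{2} = \left(- \frac{35}{8} - 18\right)^{2} = \left(- \frac{179}{8}\right)^{2} = \frac{32041}{64}$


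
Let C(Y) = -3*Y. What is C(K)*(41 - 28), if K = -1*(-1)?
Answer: -39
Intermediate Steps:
K = 1
C(K)*(41 - 28) = (-3*1)*(41 - 28) = -3*13 = -39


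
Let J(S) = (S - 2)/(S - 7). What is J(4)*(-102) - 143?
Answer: -75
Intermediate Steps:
J(S) = (-2 + S)/(-7 + S)
J(4)*(-102) - 143 = ((-2 + 4)/(-7 + 4))*(-102) - 143 = (2/(-3))*(-102) - 143 = -⅓*2*(-102) - 143 = -⅔*(-102) - 143 = 68 - 143 = -75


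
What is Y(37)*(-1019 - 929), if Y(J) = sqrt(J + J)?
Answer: -1948*sqrt(74) ≈ -16757.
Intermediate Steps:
Y(J) = sqrt(2)*sqrt(J) (Y(J) = sqrt(2*J) = sqrt(2)*sqrt(J))
Y(37)*(-1019 - 929) = (sqrt(2)*sqrt(37))*(-1019 - 929) = sqrt(74)*(-1948) = -1948*sqrt(74)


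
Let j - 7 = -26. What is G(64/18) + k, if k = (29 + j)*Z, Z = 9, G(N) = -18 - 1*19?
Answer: 53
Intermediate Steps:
j = -19 (j = 7 - 26 = -19)
G(N) = -37 (G(N) = -18 - 19 = -37)
k = 90 (k = (29 - 19)*9 = 10*9 = 90)
G(64/18) + k = -37 + 90 = 53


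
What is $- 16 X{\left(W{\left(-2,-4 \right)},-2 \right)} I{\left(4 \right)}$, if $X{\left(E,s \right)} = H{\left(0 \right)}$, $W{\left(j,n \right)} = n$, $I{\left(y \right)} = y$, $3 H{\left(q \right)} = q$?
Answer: $0$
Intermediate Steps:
$H{\left(q \right)} = \frac{q}{3}$
$X{\left(E,s \right)} = 0$ ($X{\left(E,s \right)} = \frac{1}{3} \cdot 0 = 0$)
$- 16 X{\left(W{\left(-2,-4 \right)},-2 \right)} I{\left(4 \right)} = \left(-16\right) 0 \cdot 4 = 0 \cdot 4 = 0$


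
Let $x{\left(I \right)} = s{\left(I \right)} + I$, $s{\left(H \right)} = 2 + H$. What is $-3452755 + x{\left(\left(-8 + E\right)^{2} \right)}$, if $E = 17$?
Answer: $-3452591$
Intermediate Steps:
$x{\left(I \right)} = 2 + 2 I$ ($x{\left(I \right)} = \left(2 + I\right) + I = 2 + 2 I$)
$-3452755 + x{\left(\left(-8 + E\right)^{2} \right)} = -3452755 + \left(2 + 2 \left(-8 + 17\right)^{2}\right) = -3452755 + \left(2 + 2 \cdot 9^{2}\right) = -3452755 + \left(2 + 2 \cdot 81\right) = -3452755 + \left(2 + 162\right) = -3452755 + 164 = -3452591$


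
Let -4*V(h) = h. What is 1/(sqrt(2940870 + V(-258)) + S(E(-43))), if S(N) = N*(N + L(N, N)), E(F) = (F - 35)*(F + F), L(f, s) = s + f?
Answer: 9999392/1349835844772617 - sqrt(1307082)/12148522602953553 ≈ 7.4078e-9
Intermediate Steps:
V(h) = -h/4
L(f, s) = f + s
E(F) = 2*F*(-35 + F) (E(F) = (-35 + F)*(2*F) = 2*F*(-35 + F))
S(N) = 3*N**2 (S(N) = N*(N + (N + N)) = N*(N + 2*N) = N*(3*N) = 3*N**2)
1/(sqrt(2940870 + V(-258)) + S(E(-43))) = 1/(sqrt(2940870 - 1/4*(-258)) + 3*(2*(-43)*(-35 - 43))**2) = 1/(sqrt(2940870 + 129/2) + 3*(2*(-43)*(-78))**2) = 1/(sqrt(5881869/2) + 3*6708**2) = 1/(3*sqrt(1307082)/2 + 3*44997264) = 1/(3*sqrt(1307082)/2 + 134991792) = 1/(134991792 + 3*sqrt(1307082)/2)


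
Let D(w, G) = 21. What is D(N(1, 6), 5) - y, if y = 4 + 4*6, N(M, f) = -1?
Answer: -7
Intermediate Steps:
y = 28 (y = 4 + 24 = 28)
D(N(1, 6), 5) - y = 21 - 1*28 = 21 - 28 = -7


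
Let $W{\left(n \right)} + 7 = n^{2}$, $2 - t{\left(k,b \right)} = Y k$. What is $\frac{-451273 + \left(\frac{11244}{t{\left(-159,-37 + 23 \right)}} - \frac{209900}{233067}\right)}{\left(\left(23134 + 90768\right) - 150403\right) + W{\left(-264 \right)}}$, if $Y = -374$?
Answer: $- \frac{1563562742754743}{114988920242136} \approx -13.598$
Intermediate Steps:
$t{\left(k,b \right)} = 2 + 374 k$ ($t{\left(k,b \right)} = 2 - - 374 k = 2 + 374 k$)
$W{\left(n \right)} = -7 + n^{2}$
$\frac{-451273 + \left(\frac{11244}{t{\left(-159,-37 + 23 \right)}} - \frac{209900}{233067}\right)}{\left(\left(23134 + 90768\right) - 150403\right) + W{\left(-264 \right)}} = \frac{-451273 + \left(\frac{11244}{2 + 374 \left(-159\right)} - \frac{209900}{233067}\right)}{\left(\left(23134 + 90768\right) - 150403\right) - \left(7 - \left(-264\right)^{2}\right)} = \frac{-451273 + \left(\frac{11244}{2 - 59466} - \frac{209900}{233067}\right)}{\left(113902 - 150403\right) + \left(-7 + 69696\right)} = \frac{-451273 - \left(\frac{209900}{233067} - \frac{11244}{-59464}\right)}{-36501 + 69689} = \frac{-451273 + \left(11244 \left(- \frac{1}{59464}\right) - \frac{209900}{233067}\right)}{33188} = \left(-451273 - \frac{3775524737}{3464774022}\right) \frac{1}{33188} = \left(- \frac{1563562742754743}{3464774022}\right) \frac{1}{33188} = - \frac{1563562742754743}{114988920242136}$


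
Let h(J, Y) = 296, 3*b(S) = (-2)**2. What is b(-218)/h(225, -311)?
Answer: 1/222 ≈ 0.0045045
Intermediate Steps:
b(S) = 4/3 (b(S) = (1/3)*(-2)**2 = (1/3)*4 = 4/3)
b(-218)/h(225, -311) = (4/3)/296 = (4/3)*(1/296) = 1/222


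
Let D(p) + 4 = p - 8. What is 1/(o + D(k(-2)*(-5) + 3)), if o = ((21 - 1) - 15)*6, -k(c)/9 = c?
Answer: -1/69 ≈ -0.014493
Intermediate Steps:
k(c) = -9*c
D(p) = -12 + p (D(p) = -4 + (p - 8) = -4 + (-8 + p) = -12 + p)
o = 30 (o = (20 - 15)*6 = 5*6 = 30)
1/(o + D(k(-2)*(-5) + 3)) = 1/(30 + (-12 + (-9*(-2)*(-5) + 3))) = 1/(30 + (-12 + (18*(-5) + 3))) = 1/(30 + (-12 + (-90 + 3))) = 1/(30 + (-12 - 87)) = 1/(30 - 99) = 1/(-69) = -1/69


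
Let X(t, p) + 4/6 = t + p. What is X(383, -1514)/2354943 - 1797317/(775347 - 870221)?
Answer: 309693052843/16348014306 ≈ 18.944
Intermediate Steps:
X(t, p) = -⅔ + p + t (X(t, p) = -⅔ + (t + p) = -⅔ + (p + t) = -⅔ + p + t)
X(383, -1514)/2354943 - 1797317/(775347 - 870221) = (-⅔ - 1514 + 383)/2354943 - 1797317/(775347 - 870221) = -3395/3*1/2354943 - 1797317/(-94874) = -3395/7064829 - 1797317*(-1/94874) = -3395/7064829 + 43837/2314 = 309693052843/16348014306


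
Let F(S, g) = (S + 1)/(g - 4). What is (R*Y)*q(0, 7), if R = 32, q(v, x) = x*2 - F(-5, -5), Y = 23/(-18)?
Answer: -44896/81 ≈ -554.27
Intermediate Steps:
F(S, g) = (1 + S)/(-4 + g)
Y = -23/18 (Y = 23*(-1/18) = -23/18 ≈ -1.2778)
q(v, x) = -4/9 + 2*x (q(v, x) = x*2 - (1 - 5)/(-4 - 5) = 2*x - (-4)/(-9) = 2*x - (-1)*(-4)/9 = 2*x - 1*4/9 = 2*x - 4/9 = -4/9 + 2*x)
(R*Y)*q(0, 7) = (32*(-23/18))*(-4/9 + 2*7) = -368*(-4/9 + 14)/9 = -368/9*122/9 = -44896/81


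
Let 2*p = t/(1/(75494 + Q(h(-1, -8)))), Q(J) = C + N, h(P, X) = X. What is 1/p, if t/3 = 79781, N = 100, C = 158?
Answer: 1/9065355468 ≈ 1.1031e-10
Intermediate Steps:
Q(J) = 258 (Q(J) = 158 + 100 = 258)
t = 239343 (t = 3*79781 = 239343)
p = 9065355468 (p = (239343/(1/(75494 + 258)))/2 = (239343/(1/75752))/2 = (239343*75752)/2 = (½)*18130710936 = 9065355468)
1/p = 1/9065355468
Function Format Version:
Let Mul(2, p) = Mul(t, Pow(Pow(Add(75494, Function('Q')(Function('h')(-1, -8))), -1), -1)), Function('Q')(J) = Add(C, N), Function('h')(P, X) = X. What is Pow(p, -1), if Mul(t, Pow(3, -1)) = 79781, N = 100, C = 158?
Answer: Rational(1, 9065355468) ≈ 1.1031e-10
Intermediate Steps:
Function('Q')(J) = 258 (Function('Q')(J) = Add(158, 100) = 258)
t = 239343 (t = Mul(3, 79781) = 239343)
p = 9065355468 (p = Mul(Rational(1, 2), Mul(239343, Pow(Pow(Add(75494, 258), -1), -1))) = Mul(Rational(1, 2), Mul(239343, Pow(Pow(75752, -1), -1))) = Mul(Rational(1, 2), Mul(239343, Pow(Rational(1, 75752), -1))) = Mul(Rational(1, 2), Mul(239343, 75752)) = Mul(Rational(1, 2), 18130710936) = 9065355468)
Pow(p, -1) = Pow(9065355468, -1) = Rational(1, 9065355468)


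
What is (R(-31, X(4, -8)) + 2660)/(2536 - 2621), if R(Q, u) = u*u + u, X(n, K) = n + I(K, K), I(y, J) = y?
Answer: -2672/85 ≈ -31.435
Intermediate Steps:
X(n, K) = K + n (X(n, K) = n + K = K + n)
R(Q, u) = u + u**2 (R(Q, u) = u**2 + u = u + u**2)
(R(-31, X(4, -8)) + 2660)/(2536 - 2621) = ((-8 + 4)*(1 + (-8 + 4)) + 2660)/(2536 - 2621) = (-4*(1 - 4) + 2660)/(-85) = (-4*(-3) + 2660)*(-1/85) = (12 + 2660)*(-1/85) = 2672*(-1/85) = -2672/85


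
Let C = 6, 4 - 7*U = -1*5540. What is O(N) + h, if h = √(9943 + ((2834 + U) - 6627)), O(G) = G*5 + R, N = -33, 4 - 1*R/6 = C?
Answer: -177 + √6942 ≈ -93.681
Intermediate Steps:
U = 792 (U = 4/7 - (-1)*5540/7 = 4/7 - ⅐*(-5540) = 4/7 + 5540/7 = 792)
R = -12 (R = 24 - 6*6 = 24 - 36 = -12)
O(G) = -12 + 5*G (O(G) = G*5 - 12 = 5*G - 12 = -12 + 5*G)
h = √6942 (h = √(9943 + ((2834 + 792) - 6627)) = √(9943 + (3626 - 6627)) = √(9943 - 3001) = √6942 ≈ 83.319)
O(N) + h = (-12 + 5*(-33)) + √6942 = (-12 - 165) + √6942 = -177 + √6942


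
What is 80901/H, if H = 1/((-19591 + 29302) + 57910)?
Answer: 5470606521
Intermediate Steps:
H = 1/67621 (H = 1/(9711 + 57910) = 1/67621 ≈ 1.4788e-5)
80901/H = 80901/(1/67621) = 80901*67621 = 5470606521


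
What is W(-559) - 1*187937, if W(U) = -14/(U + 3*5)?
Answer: -51118857/272 ≈ -1.8794e+5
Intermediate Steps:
W(U) = -14/(15 + U) (W(U) = -14/(U + 15) = -14/(15 + U))
W(-559) - 1*187937 = -14/(15 - 559) - 1*187937 = -14/(-544) - 187937 = -14*(-1/544) - 187937 = 7/272 - 187937 = -51118857/272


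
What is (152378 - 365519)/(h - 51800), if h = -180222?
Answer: 213141/232022 ≈ 0.91862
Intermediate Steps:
(152378 - 365519)/(h - 51800) = (152378 - 365519)/(-180222 - 51800) = -213141/(-232022) = -213141*(-1/232022) = 213141/232022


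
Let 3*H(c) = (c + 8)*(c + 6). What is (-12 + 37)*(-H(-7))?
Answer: 25/3 ≈ 8.3333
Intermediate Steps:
H(c) = (6 + c)*(8 + c)/3 (H(c) = ((c + 8)*(c + 6))/3 = ((8 + c)*(6 + c))/3 = ((6 + c)*(8 + c))/3 = (6 + c)*(8 + c)/3)
(-12 + 37)*(-H(-7)) = (-12 + 37)*(-(16 + (⅓)*(-7)² + (14/3)*(-7))) = 25*(-(16 + (⅓)*49 - 98/3)) = 25*(-(16 + 49/3 - 98/3)) = 25*(-1*(-⅓)) = 25*(⅓) = 25/3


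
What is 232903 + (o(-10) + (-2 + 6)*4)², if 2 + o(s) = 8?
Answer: 233387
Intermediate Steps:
o(s) = 6 (o(s) = -2 + 8 = 6)
232903 + (o(-10) + (-2 + 6)*4)² = 232903 + (6 + (-2 + 6)*4)² = 232903 + (6 + 4*4)² = 232903 + (6 + 16)² = 232903 + 22² = 232903 + 484 = 233387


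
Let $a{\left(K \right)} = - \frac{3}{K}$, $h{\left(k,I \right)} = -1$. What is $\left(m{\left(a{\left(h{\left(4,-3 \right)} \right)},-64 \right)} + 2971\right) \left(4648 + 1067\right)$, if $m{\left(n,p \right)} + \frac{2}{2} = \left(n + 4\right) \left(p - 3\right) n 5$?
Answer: $-23231475$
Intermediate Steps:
$m{\left(n,p \right)} = -1 + 5 n \left(-3 + p\right) \left(4 + n\right)$ ($m{\left(n,p \right)} = -1 + \left(n + 4\right) \left(p - 3\right) n 5 = -1 + \left(4 + n\right) \left(-3 + p\right) n 5 = -1 + \left(-3 + p\right) \left(4 + n\right) n 5 = -1 + n \left(-3 + p\right) \left(4 + n\right) 5 = -1 + 5 n \left(-3 + p\right) \left(4 + n\right)$)
$\left(m{\left(a{\left(h{\left(4,-3 \right)} \right)},-64 \right)} + 2971\right) \left(4648 + 1067\right) = \left(\left(-1 - 60 \left(- \frac{3}{-1}\right) - 15 \left(- \frac{3}{-1}\right)^{2} + 5 \left(-64\right) \left(- \frac{3}{-1}\right)^{2} + 20 \left(- \frac{3}{-1}\right) \left(-64\right)\right) + 2971\right) \left(4648 + 1067\right) = \left(\left(-1 - 60 \left(\left(-3\right) \left(-1\right)\right) - 15 \left(\left(-3\right) \left(-1\right)\right)^{2} + 5 \left(-64\right) \left(\left(-3\right) \left(-1\right)\right)^{2} + 20 \left(\left(-3\right) \left(-1\right)\right) \left(-64\right)\right) + 2971\right) 5715 = \left(\left(-1 - 180 - 15 \cdot 3^{2} + 5 \left(-64\right) 3^{2} + 20 \cdot 3 \left(-64\right)\right) + 2971\right) 5715 = \left(\left(-1 - 180 - 135 + 5 \left(-64\right) 9 - 3840\right) + 2971\right) 5715 = \left(\left(-1 - 180 - 135 - 2880 - 3840\right) + 2971\right) 5715 = \left(-7036 + 2971\right) 5715 = \left(-4065\right) 5715 = -23231475$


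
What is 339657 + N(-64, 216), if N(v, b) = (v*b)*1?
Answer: 325833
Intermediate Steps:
N(v, b) = b*v (N(v, b) = (b*v)*1 = b*v)
339657 + N(-64, 216) = 339657 + 216*(-64) = 339657 - 13824 = 325833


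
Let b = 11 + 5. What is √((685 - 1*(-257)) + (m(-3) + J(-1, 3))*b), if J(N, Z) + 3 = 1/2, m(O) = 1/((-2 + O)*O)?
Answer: √203190/15 ≈ 30.051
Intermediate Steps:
m(O) = 1/(O*(-2 + O))
J(N, Z) = -5/2 (J(N, Z) = -3 + 1/2 = -3 + ½ = -5/2)
b = 16
√((685 - 1*(-257)) + (m(-3) + J(-1, 3))*b) = √((685 - 1*(-257)) + (1/((-3)*(-2 - 3)) - 5/2)*16) = √((685 + 257) + (-⅓/(-5) - 5/2)*16) = √(942 + (-⅓*(-⅕) - 5/2)*16) = √(942 + (1/15 - 5/2)*16) = √(942 - 73/30*16) = √(942 - 584/15) = √(13546/15) = √203190/15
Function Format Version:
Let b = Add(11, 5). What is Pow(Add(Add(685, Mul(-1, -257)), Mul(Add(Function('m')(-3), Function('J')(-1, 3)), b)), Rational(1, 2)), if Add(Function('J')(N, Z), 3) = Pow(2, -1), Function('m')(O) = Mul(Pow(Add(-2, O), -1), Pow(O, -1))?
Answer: Mul(Rational(1, 15), Pow(203190, Rational(1, 2))) ≈ 30.051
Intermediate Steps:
Function('m')(O) = Mul(Pow(O, -1), Pow(Add(-2, O), -1))
Function('J')(N, Z) = Rational(-5, 2) (Function('J')(N, Z) = Add(-3, Pow(2, -1)) = Add(-3, Rational(1, 2)) = Rational(-5, 2))
b = 16
Pow(Add(Add(685, Mul(-1, -257)), Mul(Add(Function('m')(-3), Function('J')(-1, 3)), b)), Rational(1, 2)) = Pow(Add(Add(685, Mul(-1, -257)), Mul(Add(Mul(Pow(-3, -1), Pow(Add(-2, -3), -1)), Rational(-5, 2)), 16)), Rational(1, 2)) = Pow(Add(Add(685, 257), Mul(Add(Mul(Rational(-1, 3), Pow(-5, -1)), Rational(-5, 2)), 16)), Rational(1, 2)) = Pow(Add(942, Mul(Add(Mul(Rational(-1, 3), Rational(-1, 5)), Rational(-5, 2)), 16)), Rational(1, 2)) = Pow(Add(942, Mul(Add(Rational(1, 15), Rational(-5, 2)), 16)), Rational(1, 2)) = Pow(Add(942, Mul(Rational(-73, 30), 16)), Rational(1, 2)) = Pow(Add(942, Rational(-584, 15)), Rational(1, 2)) = Pow(Rational(13546, 15), Rational(1, 2)) = Mul(Rational(1, 15), Pow(203190, Rational(1, 2)))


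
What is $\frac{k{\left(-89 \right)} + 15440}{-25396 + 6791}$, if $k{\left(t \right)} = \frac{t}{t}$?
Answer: $- \frac{15441}{18605} \approx -0.82994$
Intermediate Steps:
$k{\left(t \right)} = 1$
$\frac{k{\left(-89 \right)} + 15440}{-25396 + 6791} = \frac{1 + 15440}{-25396 + 6791} = \frac{15441}{-18605} = 15441 \left(- \frac{1}{18605}\right) = - \frac{15441}{18605}$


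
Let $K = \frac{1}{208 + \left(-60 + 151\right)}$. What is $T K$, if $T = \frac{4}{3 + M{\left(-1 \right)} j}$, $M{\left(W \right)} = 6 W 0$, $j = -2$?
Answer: $\frac{4}{897} \approx 0.0044593$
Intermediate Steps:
$M{\left(W \right)} = 0$
$T = \frac{4}{3}$ ($T = \frac{4}{3 + 0 \left(-2\right)} = \frac{4}{3 + 0} = \frac{4}{3} \approx 1.3333$)
$K = \frac{1}{299}$ ($K = \frac{1}{208 + 91} = \frac{1}{299} \approx 0.0033445$)
$T K = \frac{4}{3} \cdot \frac{1}{299} = \frac{4}{897}$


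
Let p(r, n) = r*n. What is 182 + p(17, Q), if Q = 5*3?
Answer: 437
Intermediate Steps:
Q = 15
p(r, n) = n*r
182 + p(17, Q) = 182 + 15*17 = 182 + 255 = 437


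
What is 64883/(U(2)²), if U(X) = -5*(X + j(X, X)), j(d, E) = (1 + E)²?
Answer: 64883/3025 ≈ 21.449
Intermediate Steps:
U(X) = -5*X - 5*(1 + X)² (U(X) = -5*(X + (1 + X)²) = -5*X - 5*(1 + X)²)
64883/(U(2)²) = 64883/((-5*2 - 5*(1 + 2)²)²) = 64883/((-10 - 5*3²)²) = 64883/((-10 - 5*9)²) = 64883/((-10 - 45)²) = 64883/((-55)²) = 64883/3025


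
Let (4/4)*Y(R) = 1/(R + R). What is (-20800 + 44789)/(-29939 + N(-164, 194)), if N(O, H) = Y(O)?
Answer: -7868392/9819993 ≈ -0.80126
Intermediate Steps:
Y(R) = 1/(2*R) (Y(R) = 1/(R + R) = 1/(2*R))
N(O, H) = 1/(2*O)
(-20800 + 44789)/(-29939 + N(-164, 194)) = (-20800 + 44789)/(-29939 + (½)/(-164)) = 23989/(-29939 + (½)*(-1/164)) = 23989/(-29939 - 1/328) = 23989/(-9819993/328) = 23989*(-328/9819993) = -7868392/9819993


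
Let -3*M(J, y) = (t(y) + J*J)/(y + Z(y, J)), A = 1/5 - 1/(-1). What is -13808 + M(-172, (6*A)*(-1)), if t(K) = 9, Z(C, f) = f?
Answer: -36967939/2688 ≈ -13753.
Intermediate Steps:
A = 6/5 (A = 1*(⅕) - 1*(-1) = ⅕ + 1 = 6/5 ≈ 1.2000)
M(J, y) = -(9 + J²)/(3*(J + y)) (M(J, y) = -(9 + J*J)/(3*(y + J)) = -(9 + J²)/(3*(J + y)))
-13808 + M(-172, (6*A)*(-1)) = -13808 + (-3 - ⅓*(-172)²)/(-172 + (6*(6/5))*(-1)) = -13808 + (-3 - ⅓*29584)/(-172 + (36/5)*(-1)) = -13808 + (-3 - 29584/3)/(-172 - 36/5) = -13808 - 29593/3/(-896/5) = -13808 - 5/896*(-29593/3) = -13808 + 147965/2688 = -36967939/2688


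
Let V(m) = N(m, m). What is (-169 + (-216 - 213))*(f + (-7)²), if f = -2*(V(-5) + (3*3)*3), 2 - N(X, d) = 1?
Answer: 4186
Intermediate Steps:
N(X, d) = 1 (N(X, d) = 2 - 1*1 = 2 - 1 = 1)
V(m) = 1
f = -56 (f = -2*(1 + (3*3)*3) = -2*(1 + 9*3) = -2*(1 + 27) = -2*28 = -56)
(-169 + (-216 - 213))*(f + (-7)²) = (-169 + (-216 - 213))*(-56 + (-7)²) = (-169 - 429)*(-56 + 49) = -598*(-7) = 4186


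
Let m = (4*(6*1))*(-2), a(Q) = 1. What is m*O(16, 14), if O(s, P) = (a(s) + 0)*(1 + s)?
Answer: -816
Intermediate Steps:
m = -48 (m = (4*6)*(-2) = 24*(-2) = -48)
O(s, P) = 1 + s (O(s, P) = (1 + 0)*(1 + s) = 1*(1 + s) = 1 + s)
m*O(16, 14) = -48*(1 + 16) = -48*17 = -816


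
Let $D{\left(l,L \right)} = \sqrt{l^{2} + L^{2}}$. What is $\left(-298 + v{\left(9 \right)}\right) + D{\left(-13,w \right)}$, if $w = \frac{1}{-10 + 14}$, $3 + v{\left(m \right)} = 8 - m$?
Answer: $-302 + \frac{\sqrt{2705}}{4} \approx -289.0$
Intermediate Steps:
$v{\left(m \right)} = 5 - m$ ($v{\left(m \right)} = -3 - \left(-8 + m\right) = 5 - m$)
$w = \frac{1}{4} \approx 0.25$
$D{\left(l,L \right)} = \sqrt{L^{2} + l^{2}}$
$\left(-298 + v{\left(9 \right)}\right) + D{\left(-13,w \right)} = \left(-298 + \left(5 - 9\right)\right) + \sqrt{\left(\frac{1}{4}\right)^{2} + \left(-13\right)^{2}} = \left(-298 + \left(5 - 9\right)\right) + \sqrt{\frac{1}{16} + 169} = \left(-298 - 4\right) + \sqrt{\frac{2705}{16}} = -302 + \frac{\sqrt{2705}}{4}$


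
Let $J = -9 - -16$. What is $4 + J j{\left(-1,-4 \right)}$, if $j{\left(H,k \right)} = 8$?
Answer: $60$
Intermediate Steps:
$J = 7$ ($J = -9 + 16 = 7$)
$4 + J j{\left(-1,-4 \right)} = 4 + 7 \cdot 8 = 4 + 56 = 60$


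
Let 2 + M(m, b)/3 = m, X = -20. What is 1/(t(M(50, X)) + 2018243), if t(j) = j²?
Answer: 1/2038979 ≈ 4.9044e-7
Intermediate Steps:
M(m, b) = -6 + 3*m
1/(t(M(50, X)) + 2018243) = 1/((-6 + 3*50)² + 2018243) = 1/((-6 + 150)² + 2018243) = 1/(144² + 2018243) = 1/(20736 + 2018243) = 1/2038979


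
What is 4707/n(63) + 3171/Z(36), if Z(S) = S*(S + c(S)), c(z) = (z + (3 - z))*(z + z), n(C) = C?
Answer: 226993/3024 ≈ 75.064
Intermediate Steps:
c(z) = 6*z (c(z) = 3*(2*z) = 6*z)
Z(S) = 7*S² (Z(S) = S*(S + 6*S) = S*(7*S) = 7*S²)
4707/n(63) + 3171/Z(36) = 4707/63 + 3171/((7*36²)) = 4707*(1/63) + 3171/((7*1296)) = 523/7 + 3171/9072 = 523/7 + 3171*(1/9072) = 523/7 + 151/432 = 226993/3024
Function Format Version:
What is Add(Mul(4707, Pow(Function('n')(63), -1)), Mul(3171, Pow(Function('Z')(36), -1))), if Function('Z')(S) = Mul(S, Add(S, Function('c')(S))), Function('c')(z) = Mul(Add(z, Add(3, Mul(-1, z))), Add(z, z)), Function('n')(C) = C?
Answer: Rational(226993, 3024) ≈ 75.064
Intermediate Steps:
Function('c')(z) = Mul(6, z) (Function('c')(z) = Mul(3, Mul(2, z)) = Mul(6, z))
Function('Z')(S) = Mul(7, Pow(S, 2)) (Function('Z')(S) = Mul(S, Add(S, Mul(6, S))) = Mul(S, Mul(7, S)) = Mul(7, Pow(S, 2)))
Add(Mul(4707, Pow(Function('n')(63), -1)), Mul(3171, Pow(Function('Z')(36), -1))) = Add(Mul(4707, Pow(63, -1)), Mul(3171, Pow(Mul(7, Pow(36, 2)), -1))) = Add(Mul(4707, Rational(1, 63)), Mul(3171, Pow(Mul(7, 1296), -1))) = Add(Rational(523, 7), Mul(3171, Pow(9072, -1))) = Add(Rational(523, 7), Mul(3171, Rational(1, 9072))) = Add(Rational(523, 7), Rational(151, 432)) = Rational(226993, 3024)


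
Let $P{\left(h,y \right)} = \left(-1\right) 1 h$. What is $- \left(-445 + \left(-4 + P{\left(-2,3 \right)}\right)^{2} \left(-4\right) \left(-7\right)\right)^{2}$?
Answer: $-110889$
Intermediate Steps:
$P{\left(h,y \right)} = - h$
$- \left(-445 + \left(-4 + P{\left(-2,3 \right)}\right)^{2} \left(-4\right) \left(-7\right)\right)^{2} = - \left(-445 + \left(-4 - -2\right)^{2} \left(-4\right) \left(-7\right)\right)^{2} = - \left(-445 + \left(-4 + 2\right)^{2} \left(-4\right) \left(-7\right)\right)^{2} = - \left(-445 + \left(-2\right)^{2} \left(-4\right) \left(-7\right)\right)^{2} = - \left(-445 + 4 \left(-4\right) \left(-7\right)\right)^{2} = - \left(-445 - -112\right)^{2} = - \left(-445 + 112\right)^{2} = - \left(-333\right)^{2} = \left(-1\right) 110889 = -110889$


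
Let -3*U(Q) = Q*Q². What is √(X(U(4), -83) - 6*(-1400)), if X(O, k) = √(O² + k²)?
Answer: √(75600 + 3*√66097)/3 ≈ 92.118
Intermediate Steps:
U(Q) = -Q³/3 (U(Q) = -Q*Q²/3 = -Q³/3)
√(X(U(4), -83) - 6*(-1400)) = √(√((-⅓*4³)² + (-83)²) - 6*(-1400)) = √(√((-⅓*64)² + 6889) + 8400) = √(√((-64/3)² + 6889) + 8400) = √(√(4096/9 + 6889) + 8400) = √(√(66097/9) + 8400) = √(√66097/3 + 8400) = √(8400 + √66097/3)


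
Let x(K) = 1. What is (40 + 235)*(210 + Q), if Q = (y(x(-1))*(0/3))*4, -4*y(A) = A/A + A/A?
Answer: 57750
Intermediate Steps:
y(A) = -1/2 (y(A) = -(A/A + A/A)/4 = -(1 + 1)/4 = -1/4*2 = -1/2)
Q = 0 (Q = -0/3*4 = -1/2*0*4 = 0*4 = 0)
(40 + 235)*(210 + Q) = (40 + 235)*(210 + 0) = 275*210 = 57750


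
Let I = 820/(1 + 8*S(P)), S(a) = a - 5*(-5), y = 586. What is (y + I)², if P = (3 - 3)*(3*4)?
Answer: 14067383236/40401 ≈ 3.4819e+5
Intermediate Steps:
P = 0 (P = 0*12 = 0)
S(a) = 25 + a (S(a) = a + 25 = 25 + a)
I = 820/201 (I = 820/(1 + 8*(25 + 0)) = 820/(1 + 8*25) = 820/(1 + 200) = 820/201 ≈ 4.0796)
(y + I)² = (586 + 820/201)² = (118606/201)² = 14067383236/40401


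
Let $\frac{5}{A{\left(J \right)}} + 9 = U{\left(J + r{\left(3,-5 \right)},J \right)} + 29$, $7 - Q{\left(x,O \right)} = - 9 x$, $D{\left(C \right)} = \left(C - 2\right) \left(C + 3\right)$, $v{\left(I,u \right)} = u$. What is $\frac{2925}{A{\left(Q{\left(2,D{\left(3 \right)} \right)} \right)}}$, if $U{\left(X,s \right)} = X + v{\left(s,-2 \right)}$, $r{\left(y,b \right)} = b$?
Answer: $22230$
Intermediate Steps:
$D{\left(C \right)} = \left(-2 + C\right) \left(3 + C\right)$
$U{\left(X,s \right)} = -2 + X$ ($U{\left(X,s \right)} = X - 2 = -2 + X$)
$Q{\left(x,O \right)} = 7 + 9 x$ ($Q{\left(x,O \right)} = 7 - - 9 x = 7 + 9 x$)
$A{\left(J \right)} = \frac{5}{13 + J}$ ($A{\left(J \right)} = \frac{5}{-9 + \left(\left(-2 + \left(J - 5\right)\right) + 29\right)} = \frac{5}{-9 + \left(\left(-2 + \left(-5 + J\right)\right) + 29\right)} = \frac{5}{-9 + \left(\left(-7 + J\right) + 29\right)} = \frac{5}{-9 + \left(22 + J\right)} = \frac{5}{13 + J}$)
$\frac{2925}{A{\left(Q{\left(2,D{\left(3 \right)} \right)} \right)}} = \frac{2925}{5 \frac{1}{13 + \left(7 + 9 \cdot 2\right)}} = \frac{2925}{5 \frac{1}{13 + \left(7 + 18\right)}} = \frac{2925}{5 \frac{1}{13 + 25}} = \frac{2925}{5 \cdot \frac{1}{38}} = \frac{2925}{\frac{5}{38}} = 2925 \cdot \frac{38}{5} = 22230$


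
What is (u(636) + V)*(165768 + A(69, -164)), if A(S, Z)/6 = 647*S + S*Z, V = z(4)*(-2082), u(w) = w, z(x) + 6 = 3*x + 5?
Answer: -8143344180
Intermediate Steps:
z(x) = -1 + 3*x (z(x) = -6 + (3*x + 5) = -6 + (5 + 3*x) = -1 + 3*x)
V = -22902 (V = (-1 + 3*4)*(-2082) = (-1 + 12)*(-2082) = 11*(-2082) = -22902)
A(S, Z) = 3882*S + 6*S*Z (A(S, Z) = 6*(647*S + S*Z) = 3882*S + 6*S*Z)
(u(636) + V)*(165768 + A(69, -164)) = (636 - 22902)*(165768 + 6*69*(647 - 164)) = -22266*(165768 + 6*69*483) = -22266*(165768 + 199962) = -22266*365730 = -8143344180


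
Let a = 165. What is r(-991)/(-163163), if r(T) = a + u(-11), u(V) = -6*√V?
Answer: -15/14833 + 6*I*√11/163163 ≈ -0.0010113 + 0.00012196*I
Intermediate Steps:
r(T) = 165 - 6*I*√11
r(-991)/(-163163) = (165 - 6*I*√11)/(-163163) = (165 - 6*I*√11)*(-1/163163) = -15/14833 + 6*I*√11/163163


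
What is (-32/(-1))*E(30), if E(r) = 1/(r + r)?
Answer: 8/15 ≈ 0.53333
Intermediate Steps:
E(r) = 1/(2*r)
(-32/(-1))*E(30) = (-32/(-1))*((1/2)/30) = (-32*(-1))*((1/2)*(1/30)) = 32*(1/60) = 8/15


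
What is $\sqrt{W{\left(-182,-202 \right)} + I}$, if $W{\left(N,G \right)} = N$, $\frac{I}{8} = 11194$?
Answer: $3 \sqrt{9930} \approx 298.95$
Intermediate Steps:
$I = 89552$ ($I = 8 \cdot 11194 = 89552$)
$\sqrt{W{\left(-182,-202 \right)} + I} = \sqrt{-182 + 89552} = \sqrt{89370} = 3 \sqrt{9930}$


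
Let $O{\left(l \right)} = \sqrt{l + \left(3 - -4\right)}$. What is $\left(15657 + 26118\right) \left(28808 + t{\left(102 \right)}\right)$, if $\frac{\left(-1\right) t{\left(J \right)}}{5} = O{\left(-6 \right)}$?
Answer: $1203245325$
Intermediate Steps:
$O{\left(l \right)} = \sqrt{7 + l}$ ($O{\left(l \right)} = \sqrt{l + \left(3 + 4\right)} = \sqrt{l + 7} = \sqrt{7 + l}$)
$t{\left(J \right)} = -5$ ($t{\left(J \right)} = - 5 \sqrt{7 - 6} = - 5 \sqrt{1} = \left(-5\right) 1 = -5$)
$\left(15657 + 26118\right) \left(28808 + t{\left(102 \right)}\right) = \left(15657 + 26118\right) \left(28808 - 5\right) = 41775 \cdot 28803 = 1203245325$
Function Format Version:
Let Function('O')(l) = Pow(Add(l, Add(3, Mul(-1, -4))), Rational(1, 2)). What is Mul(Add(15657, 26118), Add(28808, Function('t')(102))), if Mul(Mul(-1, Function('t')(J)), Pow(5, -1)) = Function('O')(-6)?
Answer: 1203245325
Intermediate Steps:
Function('O')(l) = Pow(Add(7, l), Rational(1, 2)) (Function('O')(l) = Pow(Add(l, Add(3, 4)), Rational(1, 2)) = Pow(Add(l, 7), Rational(1, 2)) = Pow(Add(7, l), Rational(1, 2)))
Function('t')(J) = -5 (Function('t')(J) = Mul(-5, Pow(Add(7, -6), Rational(1, 2))) = Mul(-5, Pow(1, Rational(1, 2))) = Mul(-5, 1) = -5)
Mul(Add(15657, 26118), Add(28808, Function('t')(102))) = Mul(Add(15657, 26118), Add(28808, -5)) = Mul(41775, 28803) = 1203245325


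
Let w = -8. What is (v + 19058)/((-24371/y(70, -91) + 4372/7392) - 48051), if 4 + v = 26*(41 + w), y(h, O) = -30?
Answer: -61328960/145493169 ≈ -0.42152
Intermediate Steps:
v = 854 (v = -4 + 26*(41 - 8) = -4 + 26*33 = -4 + 858 = 854)
(v + 19058)/((-24371/y(70, -91) + 4372/7392) - 48051) = (854 + 19058)/((-24371/(-30) + 4372/7392) - 48051) = 19912/((-24371*(-1/30) + 4372*(1/7392)) - 48051) = 19912/((24371/30 + 1093/1848) - 48051) = 19912/(2503911/3080 - 48051) = 19912/(-145493169/3080) = 19912*(-3080/145493169) = -61328960/145493169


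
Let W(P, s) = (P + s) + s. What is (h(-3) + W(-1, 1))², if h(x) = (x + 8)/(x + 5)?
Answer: 49/4 ≈ 12.250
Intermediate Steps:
h(x) = (8 + x)/(5 + x)
W(P, s) = P + 2*s
(h(-3) + W(-1, 1))² = ((8 - 3)/(5 - 3) + (-1 + 2*1))² = (5/2 + (-1 + 2))² = ((½)*5 + 1)² = (5/2 + 1)² = (7/2)² = 49/4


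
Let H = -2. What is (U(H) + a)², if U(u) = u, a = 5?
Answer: 9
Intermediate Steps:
(U(H) + a)² = (-2 + 5)² = 3² = 9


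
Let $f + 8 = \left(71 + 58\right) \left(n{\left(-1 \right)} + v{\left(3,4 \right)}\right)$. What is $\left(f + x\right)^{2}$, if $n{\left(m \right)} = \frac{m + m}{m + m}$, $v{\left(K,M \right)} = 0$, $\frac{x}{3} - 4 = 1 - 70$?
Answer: $5476$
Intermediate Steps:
$x = -195$ ($x = 12 + 3 \left(1 - 70\right) = 12 + 3 \left(-69\right) = 12 - 207 = -195$)
$n{\left(m \right)} = 1$ ($n{\left(m \right)} = \frac{2 m}{2 m} = 2 m \frac{1}{2 m} = 1$)
$f = 121$ ($f = -8 + \left(71 + 58\right) \left(1 + 0\right) = -8 + 129 \cdot 1 = -8 + 129 = 121$)
$\left(f + x\right)^{2} = \left(121 - 195\right)^{2} = \left(-74\right)^{2} = 5476$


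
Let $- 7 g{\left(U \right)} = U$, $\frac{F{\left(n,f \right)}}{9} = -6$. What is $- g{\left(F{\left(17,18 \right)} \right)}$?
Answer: $- \frac{54}{7} \approx -7.7143$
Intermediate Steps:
$F{\left(n,f \right)} = -54$ ($F{\left(n,f \right)} = 9 \left(-6\right) = -54$)
$g{\left(U \right)} = - \frac{U}{7}$
$- g{\left(F{\left(17,18 \right)} \right)} = - \frac{\left(-1\right) \left(-54\right)}{7} = \left(-1\right) \frac{54}{7} = - \frac{54}{7}$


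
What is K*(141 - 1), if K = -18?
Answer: -2520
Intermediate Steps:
K*(141 - 1) = -18*(141 - 1) = -18*140 = -2520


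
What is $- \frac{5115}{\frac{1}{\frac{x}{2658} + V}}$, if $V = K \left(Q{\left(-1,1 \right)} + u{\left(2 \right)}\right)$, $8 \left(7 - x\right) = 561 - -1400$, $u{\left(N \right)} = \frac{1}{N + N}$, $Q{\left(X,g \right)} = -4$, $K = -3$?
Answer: $- \frac{404622075}{7088} \approx -57086.0$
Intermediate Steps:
$u{\left(N \right)} = \frac{1}{2 N}$
$x = - \frac{1905}{8}$ ($x = 7 - \frac{561 - -1400}{8} = 7 - \frac{561 + 1400}{8} = 7 - \frac{1961}{8} = - \frac{1905}{8} \approx -238.13$)
$V = \frac{45}{4}$ ($V = - 3 \left(-4 + \frac{1}{2 \cdot 2}\right) = - 3 \left(-4 + \frac{1}{2} \cdot \frac{1}{2}\right) = - 3 \left(-4 + \frac{1}{4}\right) = \left(-3\right) \left(- \frac{15}{4}\right) = \frac{45}{4} \approx 11.25$)
$- \frac{5115}{\frac{1}{\frac{x}{2658} + V}} = - \frac{5115}{\frac{1}{- \frac{1905}{8 \cdot 2658} + \frac{45}{4}}} = - \frac{5115}{\frac{1}{\left(- \frac{1905}{8}\right) \frac{1}{2658} + \frac{45}{4}}} = - \frac{5115}{\frac{1}{- \frac{635}{7088} + \frac{45}{4}}} = - \frac{5115}{\frac{1}{\frac{79105}{7088}}} = - \frac{5115}{\frac{7088}{79105}} = \left(-5115\right) \frac{79105}{7088} = - \frac{404622075}{7088}$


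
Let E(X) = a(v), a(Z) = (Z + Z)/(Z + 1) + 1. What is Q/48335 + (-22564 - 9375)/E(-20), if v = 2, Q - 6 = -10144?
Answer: -661626523/48335 ≈ -13688.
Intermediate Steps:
Q = -10138 (Q = 6 - 10144 = -10138)
a(Z) = 1 + 2*Z/(1 + Z) (a(Z) = (2*Z)/(1 + Z) + 1 = 2*Z/(1 + Z) + 1 = 1 + 2*Z/(1 + Z))
E(X) = 7/3 (E(X) = (1 + 3*2)/(1 + 2) = (1 + 6)/3 = (⅓)*7 = 7/3)
Q/48335 + (-22564 - 9375)/E(-20) = -10138/48335 + (-22564 - 9375)/(7/3) = -10138*1/48335 - 31939*3/7 = -10138/48335 - 95817/7 = -661626523/48335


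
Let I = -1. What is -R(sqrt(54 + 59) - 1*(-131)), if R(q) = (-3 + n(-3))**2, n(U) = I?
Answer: -16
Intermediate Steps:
n(U) = -1
R(q) = 16 (R(q) = (-3 - 1)**2 = (-4)**2 = 16)
-R(sqrt(54 + 59) - 1*(-131)) = -1*16 = -16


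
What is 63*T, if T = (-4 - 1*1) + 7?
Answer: 126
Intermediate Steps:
T = 2 (T = (-4 - 1) + 7 = -5 + 7 = 2)
63*T = 63*2 = 126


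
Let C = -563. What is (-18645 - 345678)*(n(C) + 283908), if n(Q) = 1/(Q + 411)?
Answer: -15722000206845/152 ≈ -1.0343e+11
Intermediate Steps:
n(Q) = 1/(411 + Q)
(-18645 - 345678)*(n(C) + 283908) = (-18645 - 345678)*(1/(411 - 563) + 283908) = -364323*(1/(-152) + 283908) = -364323*(-1/152 + 283908) = -364323*43154015/152 = -15722000206845/152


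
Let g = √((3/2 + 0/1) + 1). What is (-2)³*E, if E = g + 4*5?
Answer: -160 - 4*√10 ≈ -172.65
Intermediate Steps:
g = √10/2 (g = √((3*(½) + 0*1) + 1) = √((3/2 + 0) + 1) = √(3/2 + 1) = √(5/2) = √10/2 ≈ 1.5811)
E = 20 + √10/2 (E = √10/2 + 4*5 = √10/2 + 20 = 20 + √10/2 ≈ 21.581)
(-2)³*E = (-2)³*(20 + √10/2) = -8*(20 + √10/2) = -160 - 4*√10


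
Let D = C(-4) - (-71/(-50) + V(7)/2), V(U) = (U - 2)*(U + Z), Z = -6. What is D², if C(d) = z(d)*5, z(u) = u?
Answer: 357604/625 ≈ 572.17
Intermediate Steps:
V(U) = (-6 + U)*(-2 + U) (V(U) = (U - 2)*(U - 6) = (-2 + U)*(-6 + U) = (-6 + U)*(-2 + U))
C(d) = 5*d (C(d) = d*5 = 5*d)
D = -598/25 (D = 5*(-4) - (-71/(-50) + (12 + 7² - 8*7)/2) = -20 - (-71*(-1/50) + (12 + 49 - 56)*(½)) = -20 - (71/50 + 5*(½)) = -20 - (71/50 + 5/2) = -20 - 1*98/25 = -20 - 98/25 = -598/25 ≈ -23.920)
D² = (-598/25)² = 357604/625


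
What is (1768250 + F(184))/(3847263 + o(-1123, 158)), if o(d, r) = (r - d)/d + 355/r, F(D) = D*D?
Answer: 319754876004/682635459409 ≈ 0.46841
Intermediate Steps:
F(D) = D²
o(d, r) = 355/r + (r - d)/d (o(d, r) = (r - d)/d + 355/r = 355/r + (r - d)/d)
(1768250 + F(184))/(3847263 + o(-1123, 158)) = (1768250 + 184²)/(3847263 + (-1 + 355/158 + 158/(-1123))) = (1768250 + 33856)/(3847263 + (-1 + 355*(1/158) + 158*(-1/1123))) = 1802106/(3847263 + (-1 + 355/158 - 158/1123)) = 1802106/(3847263 + 196267/177434) = 1802106/(682635459409/177434) = 1802106*(177434/682635459409) = 319754876004/682635459409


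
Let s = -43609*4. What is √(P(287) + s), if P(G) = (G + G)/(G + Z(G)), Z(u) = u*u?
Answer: I*√25118783/12 ≈ 417.66*I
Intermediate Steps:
s = -174436
Z(u) = u²
P(G) = 2*G/(G + G²) (P(G) = (G + G)/(G + G²) = (2*G)/(G + G²) = 2*G/(G + G²))
√(P(287) + s) = √(2/(1 + 287) - 174436) = √(2/288 - 174436) = √(2*(1/288) - 174436) = √(1/144 - 174436) = √(-25118783/144) = I*√25118783/12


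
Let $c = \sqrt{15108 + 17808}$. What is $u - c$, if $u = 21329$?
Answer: $21329 - 2 \sqrt{8229} \approx 21148.0$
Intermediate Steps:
$c = 2 \sqrt{8229}$ ($c = \sqrt{32916} = 2 \sqrt{8229} \approx 181.43$)
$u - c = 21329 - 2 \sqrt{8229}$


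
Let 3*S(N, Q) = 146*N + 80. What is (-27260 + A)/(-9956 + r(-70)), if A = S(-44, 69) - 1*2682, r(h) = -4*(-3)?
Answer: 48085/14916 ≈ 3.2237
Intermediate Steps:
r(h) = 12
S(N, Q) = 80/3 + 146*N/3 (S(N, Q) = (146*N + 80)/3 = (80 + 146*N)/3 = 80/3 + 146*N/3)
A = -14390/3 (A = (80/3 + (146/3)*(-44)) - 1*2682 = (80/3 - 6424/3) - 2682 = -6344/3 - 2682 = -14390/3 ≈ -4796.7)
(-27260 + A)/(-9956 + r(-70)) = (-27260 - 14390/3)/(-9956 + 12) = -96170/3/(-9944) = -96170/3*(-1/9944) = 48085/14916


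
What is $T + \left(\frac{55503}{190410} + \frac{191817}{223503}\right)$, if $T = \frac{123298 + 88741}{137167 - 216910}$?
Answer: $- \frac{569116137412397}{377071032933210} \approx -1.5093$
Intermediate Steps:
$T = - \frac{212039}{79743}$ ($T = \frac{212039}{-79743} = 212039 \left(- \frac{1}{79743}\right) = - \frac{212039}{79743} \approx -2.659$)
$T + \left(\frac{55503}{190410} + \frac{191817}{223503}\right) = - \frac{212039}{79743} + \left(\frac{55503}{190410} + \frac{191817}{223503}\right) = - \frac{212039}{79743} + \left(55503 \cdot \frac{1}{190410} + 191817 \cdot \frac{1}{223503}\right) = - \frac{212039}{79743} + \left(\frac{18501}{63470} + \frac{63939}{74501}\right) = - \frac{212039}{79743} + \frac{5436551331}{4728578470} = - \frac{569116137412397}{377071032933210}$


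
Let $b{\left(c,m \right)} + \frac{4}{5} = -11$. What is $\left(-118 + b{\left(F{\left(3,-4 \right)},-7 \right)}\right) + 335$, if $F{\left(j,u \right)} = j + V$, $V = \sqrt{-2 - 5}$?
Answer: $\frac{1026}{5} \approx 205.2$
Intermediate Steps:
$V = i \sqrt{7}$ ($V = \sqrt{-7} = i \sqrt{7} \approx 2.6458 i$)
$F{\left(j,u \right)} = j + i \sqrt{7}$
$b{\left(c,m \right)} = - \frac{59}{5}$ ($b{\left(c,m \right)} = - \frac{4}{5} - 11 = - \frac{59}{5}$)
$\left(-118 + b{\left(F{\left(3,-4 \right)},-7 \right)}\right) + 335 = \left(-118 - \frac{59}{5}\right) + 335 = - \frac{649}{5} + 335 = \frac{1026}{5}$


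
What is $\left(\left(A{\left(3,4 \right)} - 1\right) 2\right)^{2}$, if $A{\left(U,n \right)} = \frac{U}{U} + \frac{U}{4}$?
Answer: $\frac{9}{4} \approx 2.25$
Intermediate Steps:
$A{\left(U,n \right)} = 1 + \frac{U}{4}$ ($A{\left(U,n \right)} = 1 + U \frac{1}{4} = 1 + \frac{U}{4}$)
$\left(\left(A{\left(3,4 \right)} - 1\right) 2\right)^{2} = \left(\left(\left(1 + \frac{1}{4} \cdot 3\right) - 1\right) 2\right)^{2} = \left(\left(\left(1 + \frac{3}{4}\right) - 1\right) 2\right)^{2} = \left(\left(\frac{7}{4} - 1\right) 2\right)^{2} = \left(\frac{3}{4} \cdot 2\right)^{2} = \left(\frac{3}{2}\right)^{2} = \frac{9}{4}$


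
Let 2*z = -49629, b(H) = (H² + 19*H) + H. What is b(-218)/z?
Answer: -28776/16543 ≈ -1.7395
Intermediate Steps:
b(H) = H² + 20*H
z = -49629/2 (z = (½)*(-49629) = -49629/2 ≈ -24815.)
b(-218)/z = (-218*(20 - 218))/(-49629/2) = -218*(-198)*(-2/49629) = 43164*(-2/49629) = -28776/16543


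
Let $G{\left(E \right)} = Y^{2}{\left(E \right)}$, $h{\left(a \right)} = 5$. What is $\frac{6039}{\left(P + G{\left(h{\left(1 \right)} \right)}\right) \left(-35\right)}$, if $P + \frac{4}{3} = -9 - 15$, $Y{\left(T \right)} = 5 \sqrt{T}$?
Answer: $- \frac{18117}{10465} \approx -1.7312$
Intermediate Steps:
$P = - \frac{76}{3}$ ($P = - \frac{4}{3} - 24 = - \frac{76}{3} \approx -25.333$)
$G{\left(E \right)} = 25 E$ ($G{\left(E \right)} = \left(5 \sqrt{E}\right)^{2} = 25 E$)
$\frac{6039}{\left(P + G{\left(h{\left(1 \right)} \right)}\right) \left(-35\right)} = \frac{6039}{\left(- \frac{76}{3} + 25 \cdot 5\right) \left(-35\right)} = \frac{6039}{\left(- \frac{76}{3} + 125\right) \left(-35\right)} = \frac{6039}{\frac{299}{3} \left(-35\right)} = \frac{6039}{- \frac{10465}{3}} = 6039 \left(- \frac{3}{10465}\right) = - \frac{18117}{10465}$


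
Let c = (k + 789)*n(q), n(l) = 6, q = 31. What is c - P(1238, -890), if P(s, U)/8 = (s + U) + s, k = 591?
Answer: -4408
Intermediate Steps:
P(s, U) = 8*U + 16*s (P(s, U) = 8*((s + U) + s) = 8*((U + s) + s) = 8*(U + 2*s) = 8*U + 16*s)
c = 8280 (c = (591 + 789)*6 = 1380*6 = 8280)
c - P(1238, -890) = 8280 - (8*(-890) + 16*1238) = 8280 - (-7120 + 19808) = 8280 - 1*12688 = 8280 - 12688 = -4408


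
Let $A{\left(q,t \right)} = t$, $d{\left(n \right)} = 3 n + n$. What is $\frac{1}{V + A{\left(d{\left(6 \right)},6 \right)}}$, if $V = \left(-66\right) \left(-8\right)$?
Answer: $\frac{1}{534} \approx 0.0018727$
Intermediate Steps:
$d{\left(n \right)} = 4 n$
$V = 528$
$\frac{1}{V + A{\left(d{\left(6 \right)},6 \right)}} = \frac{1}{528 + 6} = \frac{1}{534}$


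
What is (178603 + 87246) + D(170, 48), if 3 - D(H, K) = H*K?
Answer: 257692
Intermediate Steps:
D(H, K) = 3 - H*K
(178603 + 87246) + D(170, 48) = (178603 + 87246) + (3 - 1*170*48) = 265849 + (3 - 8160) = 265849 - 8157 = 257692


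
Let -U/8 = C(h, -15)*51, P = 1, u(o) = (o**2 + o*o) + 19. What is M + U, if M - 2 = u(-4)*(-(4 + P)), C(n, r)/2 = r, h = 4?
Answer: 11987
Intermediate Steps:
u(o) = 19 + 2*o**2 (u(o) = (o**2 + o**2) + 19 = 2*o**2 + 19 = 19 + 2*o**2)
C(n, r) = 2*r
U = 12240 (U = -8*2*(-15)*51 = -(-240)*51 = -8*(-1530) = 12240)
M = -253 (M = 2 + (19 + 2*(-4)**2)*(-(4 + 1)) = 2 + (19 + 2*16)*(-1*5) = 2 + (19 + 32)*(-5) = 2 + 51*(-5) = 2 - 255 = -253)
M + U = -253 + 12240 = 11987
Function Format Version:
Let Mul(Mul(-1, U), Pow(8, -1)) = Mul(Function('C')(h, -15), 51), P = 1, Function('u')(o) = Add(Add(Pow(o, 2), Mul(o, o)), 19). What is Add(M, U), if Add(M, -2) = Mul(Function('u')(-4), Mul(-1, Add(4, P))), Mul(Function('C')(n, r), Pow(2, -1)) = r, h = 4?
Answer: 11987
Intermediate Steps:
Function('u')(o) = Add(19, Mul(2, Pow(o, 2))) (Function('u')(o) = Add(Add(Pow(o, 2), Pow(o, 2)), 19) = Add(Mul(2, Pow(o, 2)), 19) = Add(19, Mul(2, Pow(o, 2))))
Function('C')(n, r) = Mul(2, r)
U = 12240 (U = Mul(-8, Mul(Mul(2, -15), 51)) = Mul(-8, Mul(-30, 51)) = Mul(-8, -1530) = 12240)
M = -253 (M = Add(2, Mul(Add(19, Mul(2, Pow(-4, 2))), Mul(-1, Add(4, 1)))) = Add(2, Mul(Add(19, Mul(2, 16)), Mul(-1, 5))) = Add(2, Mul(Add(19, 32), -5)) = Add(2, Mul(51, -5)) = Add(2, -255) = -253)
Add(M, U) = Add(-253, 12240) = 11987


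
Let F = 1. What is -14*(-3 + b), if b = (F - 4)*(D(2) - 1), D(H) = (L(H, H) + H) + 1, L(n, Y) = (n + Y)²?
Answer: 798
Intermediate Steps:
L(n, Y) = (Y + n)²
D(H) = 1 + H + 4*H² (D(H) = ((H + H)² + H) + 1 = ((2*H)² + H) + 1 = (4*H² + H) + 1 = (H + 4*H²) + 1 = 1 + H + 4*H²)
b = -54 (b = (1 - 4)*((1 + 2 + 4*2²) - 1) = -3*((1 + 2 + 4*4) - 1) = -3*((1 + 2 + 16) - 1) = -3*(19 - 1) = -3*18 = -54)
-14*(-3 + b) = -14*(-3 - 54) = -14*(-57) = 798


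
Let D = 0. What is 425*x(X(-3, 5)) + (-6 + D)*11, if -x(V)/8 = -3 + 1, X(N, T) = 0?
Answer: 6734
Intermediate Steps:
x(V) = 16 (x(V) = -8*(-3 + 1) = -8*(-2) = 16)
425*x(X(-3, 5)) + (-6 + D)*11 = 425*16 + (-6 + 0)*11 = 6800 - 6*11 = 6800 - 66 = 6734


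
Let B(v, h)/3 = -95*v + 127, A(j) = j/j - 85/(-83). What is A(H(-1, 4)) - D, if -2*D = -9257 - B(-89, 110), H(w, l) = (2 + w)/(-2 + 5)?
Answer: -2904913/166 ≈ -17499.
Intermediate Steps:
H(w, l) = ⅔ + w/3 (H(w, l) = (2 + w)/3 = (2 + w)*(⅓) = ⅔ + w/3)
A(j) = 168/83 (A(j) = 1 - 85*(-1/83) = 1 + 85/83 = 168/83)
B(v, h) = 381 - 285*v (B(v, h) = 3*(-95*v + 127) = 3*(127 - 95*v) = 381 - 285*v)
D = 35003/2 (D = -(-9257 - (381 - 285*(-89)))/2 = -(-9257 - (381 + 25365))/2 = -(-9257 - 1*25746)/2 = -(-9257 - 25746)/2 = -½*(-35003) = 35003/2 ≈ 17502.)
A(H(-1, 4)) - D = 168/83 - 1*35003/2 = 168/83 - 35003/2 = -2904913/166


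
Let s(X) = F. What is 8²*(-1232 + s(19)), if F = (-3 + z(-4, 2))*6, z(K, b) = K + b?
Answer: -80768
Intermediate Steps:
F = -30 (F = (-3 + (-4 + 2))*6 = (-3 - 2)*6 = -5*6 = -30)
s(X) = -30
8²*(-1232 + s(19)) = 8²*(-1232 - 30) = 64*(-1262) = -80768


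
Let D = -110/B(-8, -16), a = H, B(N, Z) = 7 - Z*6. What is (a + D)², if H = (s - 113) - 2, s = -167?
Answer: 850072336/10609 ≈ 80128.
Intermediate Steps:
B(N, Z) = 7 - 6*Z
H = -282 (H = (-167 - 113) - 2 = -280 - 2 = -282)
a = -282
D = -110/103 (D = -110/(7 - 6*(-16)) = -110/(7 + 96) = -110/103 ≈ -1.0680)
(a + D)² = (-282 - 110/103)² = (-29156/103)² = 850072336/10609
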